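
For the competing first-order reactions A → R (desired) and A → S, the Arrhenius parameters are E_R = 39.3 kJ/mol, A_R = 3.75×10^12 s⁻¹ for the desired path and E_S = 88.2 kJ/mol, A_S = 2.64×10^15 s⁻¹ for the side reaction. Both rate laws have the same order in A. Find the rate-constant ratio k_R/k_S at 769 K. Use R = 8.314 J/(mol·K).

With equal orders, S_{R/S} = k_R/k_S = (A_R/A_S)·exp[(E_S−E_R)/(RT)].
(E_S−E_R)/(RT) = (88.2−39.3)×10³/(8.314×769) = 48900/6393 = 7.648.
k_R/k_S = (3.75×10^12/2.64×10^15)·exp(7.648) = 0.001420 × 2097 = 2.98.

2.98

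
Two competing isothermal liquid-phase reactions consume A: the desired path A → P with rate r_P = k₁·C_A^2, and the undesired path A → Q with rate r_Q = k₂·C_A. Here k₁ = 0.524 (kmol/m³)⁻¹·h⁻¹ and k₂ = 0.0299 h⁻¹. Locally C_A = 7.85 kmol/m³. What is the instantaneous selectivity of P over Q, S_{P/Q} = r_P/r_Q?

138

S_{P/Q} = r_P/r_Q = (k₁·C_A^2)/(k₂·C_A) = (k₁/k₂)·C_A.
= (0.524×7.850^2) / (0.0299×7.850) = 32.29/0.2347 = 138.
Since the desired path is higher order in A, keeping C_A high (PFR or concentrated feed) favours P.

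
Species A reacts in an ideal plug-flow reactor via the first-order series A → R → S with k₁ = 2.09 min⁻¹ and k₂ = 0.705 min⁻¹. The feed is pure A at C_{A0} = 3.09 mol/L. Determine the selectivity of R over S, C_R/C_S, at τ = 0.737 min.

Solving the coupled first-order balances gives C_R(τ) = [k₁/(k₂−k₁)]·C_{A0}·(e^(−k₁τ) − e^(−k₂τ)).
e^(−k₁τ) = e^(−2.09×0.737) = e^(−1.540) = 0.2143; e^(−k₂τ) = e^(−0.5196) = 0.5948.
C_R = 2.09×3.09/(0.705−2.09) × (0.2143−0.5948) = (-4.663)×(-0.3805) = 1.774 mol/L.
C_A = C_{A0}e^(−k₁τ) = 0.6622 mol/L, so C_S = C_{A0}−C_A−C_R = 0.6538 mol/L; C_R/C_S = 2.71.

2.71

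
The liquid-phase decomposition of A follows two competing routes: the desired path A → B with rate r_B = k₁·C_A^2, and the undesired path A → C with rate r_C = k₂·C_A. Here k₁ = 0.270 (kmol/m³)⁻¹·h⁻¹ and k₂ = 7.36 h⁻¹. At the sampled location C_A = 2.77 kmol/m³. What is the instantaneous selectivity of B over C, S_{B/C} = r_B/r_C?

S_{B/C} = r_B/r_C = (k₁·C_A^2)/(k₂·C_A) = (k₁/k₂)·C_A.
= (0.270×2.770^2) / (7.36×2.770) = 2.072/20.39 = 0.102.

0.102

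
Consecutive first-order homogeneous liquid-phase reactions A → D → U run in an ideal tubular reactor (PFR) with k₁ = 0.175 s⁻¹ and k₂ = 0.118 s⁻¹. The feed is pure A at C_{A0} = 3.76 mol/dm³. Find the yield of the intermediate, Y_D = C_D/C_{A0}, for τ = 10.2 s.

For first-order series with pure A initially, C_D(τ) = k₁C_{A0}/(k₂−k₁)·(e^(−k₁τ) − e^(−k₂τ)).
e^(−k₁τ) = e^(−0.175×10.2) = e^(−1.785) = 0.1678; e^(−k₂τ) = e^(−1.204) = 0.3001.
C_D = 0.175×3.76/(0.118−0.175) × (0.1678−0.3001) = (-11.54)×(-0.1323) = 1.527 mol/dm³.
Y_D = C_D/C_{A0} = 1.527/3.76 = 0.406.

0.406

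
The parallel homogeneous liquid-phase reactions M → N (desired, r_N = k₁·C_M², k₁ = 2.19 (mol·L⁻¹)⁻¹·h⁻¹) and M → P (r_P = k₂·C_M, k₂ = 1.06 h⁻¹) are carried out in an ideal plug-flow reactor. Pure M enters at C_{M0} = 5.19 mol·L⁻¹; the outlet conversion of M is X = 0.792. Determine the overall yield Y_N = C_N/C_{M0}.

C_M = C_{M0}(1−X) = 1.080 mol·L⁻¹.
Along a PFR/batch, dC_P/dC_M = −r_P/(r_N+r_P) = −k₂/(k₂+k₁·C_M).
Integrating from C_{M0} to C_M: C_P = (1.06/2.19)·ln[(1.06+2.19·5.19)/(1.06+2.19·1.08)] = 0.4840·ln(12.43/3.424) = 0.6239 mol·L⁻¹.
Then C_N = (C_{M0}−C_M) − C_P = 4.110 − 0.6239 = 3.487 mol·L⁻¹.
Y_N = C_N/C_{M0} = 3.487/5.19 = 0.672.

0.672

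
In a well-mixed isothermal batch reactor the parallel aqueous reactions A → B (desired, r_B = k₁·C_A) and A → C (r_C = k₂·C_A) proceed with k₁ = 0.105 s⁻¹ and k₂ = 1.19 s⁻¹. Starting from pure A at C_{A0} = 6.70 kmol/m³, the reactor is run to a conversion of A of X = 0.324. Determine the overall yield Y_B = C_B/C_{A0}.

0.0263

C_A = C_{A0}(1−X) = 4.529 kmol/m³.
Both paths are first order in A, so the instantaneous fraction to B is constant: dC_B/d(−C_A) = k₁/(k₁+k₂) = 0.08108.
C_B = 0.08108·(C_{A0}−C_A) = 0.08108×2.171 = 0.176 kmol/m³.
Y_B = C_B/C_{A0} = 0.1760/6.70 = 0.0263.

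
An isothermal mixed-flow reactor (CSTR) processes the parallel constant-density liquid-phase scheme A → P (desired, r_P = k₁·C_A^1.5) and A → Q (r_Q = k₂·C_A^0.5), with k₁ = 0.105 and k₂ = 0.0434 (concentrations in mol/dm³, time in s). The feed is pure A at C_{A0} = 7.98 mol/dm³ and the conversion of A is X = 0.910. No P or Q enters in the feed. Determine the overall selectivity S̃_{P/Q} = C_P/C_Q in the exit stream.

Exit C_A = C_{A0}(1−X) = 7.98×0.0900 = 0.7182 mol/dm³.
A CSTR operates uniformly at the exit composition, giving r_P = 0.06391 and r_Q = 0.03678 (each k·C_A^n at C_A = 0.7182).
Overall selectivity = C_P/C_Q = r_Pτ/(r_Qτ) = r_P/r_Q = 1.74.

1.74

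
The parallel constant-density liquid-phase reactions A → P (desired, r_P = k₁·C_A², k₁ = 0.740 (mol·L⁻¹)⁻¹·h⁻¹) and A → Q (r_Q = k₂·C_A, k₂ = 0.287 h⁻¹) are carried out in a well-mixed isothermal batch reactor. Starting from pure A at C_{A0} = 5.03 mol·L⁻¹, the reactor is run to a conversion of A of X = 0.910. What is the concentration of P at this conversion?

3.85 mol·L⁻¹

C_A = C_{A0}(1−X) = 0.4527 mol·L⁻¹.
Along a PFR/batch, dC_Q/dC_A = −r_Q/(r_P+r_Q) = −k₂/(k₂+k₁·C_A).
Integrating from C_{A0} to C_A: C_Q = (0.287/0.740)·ln[(0.287+0.740·5.03)/(0.287+0.740·0.453)] = 0.3878·ln(4.009/0.6220) = 0.7227 mol·L⁻¹.
Then C_P = (C_{A0}−C_A) − C_Q = 4.577 − 0.7227 = 3.855 mol·L⁻¹.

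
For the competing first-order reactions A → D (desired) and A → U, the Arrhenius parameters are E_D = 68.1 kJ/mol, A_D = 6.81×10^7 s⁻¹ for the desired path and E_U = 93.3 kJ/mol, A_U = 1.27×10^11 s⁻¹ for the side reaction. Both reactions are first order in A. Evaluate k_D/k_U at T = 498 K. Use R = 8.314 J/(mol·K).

With equal orders, S_{D/U} = k_D/k_U = (A_D/A_U)·exp[(E_U−E_D)/(RT)].
(E_U−E_D)/(RT) = (93.3−68.1)×10³/(8.314×498) = 25200/4140 = 6.086.
k_D/k_U = (6.81×10^7/1.27×10^11)·exp(6.086) = 5.362×10^-4 × 439.8 = 0.236.

0.236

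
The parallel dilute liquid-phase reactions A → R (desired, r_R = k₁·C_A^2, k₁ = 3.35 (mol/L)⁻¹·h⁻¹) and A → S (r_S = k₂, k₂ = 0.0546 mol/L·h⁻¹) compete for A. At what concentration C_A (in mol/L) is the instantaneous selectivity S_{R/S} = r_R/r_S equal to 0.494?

0.0897 mol/L

S_{R/S} = (k₁/k₂)·C_A^2 ⇒ C_A = (S·k₂/k₁)^(0.5).
= (0.494×0.0546/3.35)^(0.5) = (0.008051)^(0.5) = 0.0897 mol/L.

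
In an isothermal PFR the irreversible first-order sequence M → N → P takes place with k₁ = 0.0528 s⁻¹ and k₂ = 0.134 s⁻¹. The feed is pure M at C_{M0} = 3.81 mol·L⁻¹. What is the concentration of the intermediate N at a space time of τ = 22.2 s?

Solving the coupled first-order balances gives C_N(τ) = [k₁/(k₂−k₁)]·C_{M0}·(e^(−k₁τ) − e^(−k₂τ)).
e^(−k₁τ) = e^(−0.0528×22.2) = e^(−1.172) = 0.3097; e^(−k₂τ) = e^(−2.975) = 0.05106.
C_N = 0.0528×3.81/(0.134−0.0528) × (0.3097−0.05106) = 2.477×0.2586 = 0.6408 mol·L⁻¹.

0.641 mol·L⁻¹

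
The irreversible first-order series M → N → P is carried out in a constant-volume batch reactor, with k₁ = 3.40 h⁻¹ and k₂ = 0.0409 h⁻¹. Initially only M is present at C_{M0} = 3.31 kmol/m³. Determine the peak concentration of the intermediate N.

For a first-order series the maximum intermediate yield is C_{N,max}/C_{M0} = (k₁/k₂)^[k₂/(k₂−k₁)].
= (3.40/0.0409)^(0.0409/(0.0409−3.40)) = (83.13)^(-0.01218) = 0.9476.
C_{N,max} = 0.9476×3.31 = 3.14 kmol/m³.

3.14 kmol/m³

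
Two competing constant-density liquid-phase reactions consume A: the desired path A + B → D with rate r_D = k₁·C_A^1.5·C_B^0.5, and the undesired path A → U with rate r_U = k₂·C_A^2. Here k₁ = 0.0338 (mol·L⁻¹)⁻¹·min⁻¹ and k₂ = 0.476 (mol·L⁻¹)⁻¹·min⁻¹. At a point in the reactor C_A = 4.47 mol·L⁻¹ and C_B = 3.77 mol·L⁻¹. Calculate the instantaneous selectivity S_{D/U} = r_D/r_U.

S_{D/U} = r_D/r_U = (k₁·C_A^1.5·C_B^0.5)/(k₂·C_A^2) = (k₁/k₂)·C_A^-0.5·C_B^0.5.
= (0.0338×4.470^1.5×3.770^0.5) / (0.476×4.470^2) = 0.6202/9.511 = 0.0652.

0.0652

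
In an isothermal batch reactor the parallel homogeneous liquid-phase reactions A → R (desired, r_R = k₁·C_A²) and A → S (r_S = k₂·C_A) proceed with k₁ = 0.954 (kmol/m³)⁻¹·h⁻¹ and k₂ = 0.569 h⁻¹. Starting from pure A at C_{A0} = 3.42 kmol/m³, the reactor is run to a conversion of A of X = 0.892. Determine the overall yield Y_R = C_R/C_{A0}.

0.643

C_A = C_{A0}(1−X) = 0.3694 kmol/m³.
Along a PFR/batch, dC_S/dC_A = −r_S/(r_R+r_S) = −k₂/(k₂+k₁·C_A).
Integrating from C_{A0} to C_A: C_S = (0.569/0.954)·ln[(0.569+0.954·3.42)/(0.569+0.954·0.369)] = 0.5964·ln(3.832/0.9214) = 0.8500 kmol/m³.
Then C_R = (C_{A0}−C_A) − C_S = 3.051 − 0.8500 = 2.201 kmol/m³.
Y_R = C_R/C_{A0} = 2.201/3.42 = 0.643.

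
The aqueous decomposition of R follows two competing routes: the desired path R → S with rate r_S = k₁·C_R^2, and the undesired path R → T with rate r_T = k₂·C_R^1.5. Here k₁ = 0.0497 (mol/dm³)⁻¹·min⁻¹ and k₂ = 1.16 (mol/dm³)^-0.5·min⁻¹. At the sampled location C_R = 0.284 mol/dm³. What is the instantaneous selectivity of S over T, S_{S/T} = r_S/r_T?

0.0228

S_{S/T} = r_S/r_T = (k₁·C_R^2)/(k₂·C_R^1.5) = (k₁/k₂)·C_R^0.5.
= (0.0497×0.2840^2) / (1.16×0.2840^1.5) = 0.004009/0.1756 = 0.0228.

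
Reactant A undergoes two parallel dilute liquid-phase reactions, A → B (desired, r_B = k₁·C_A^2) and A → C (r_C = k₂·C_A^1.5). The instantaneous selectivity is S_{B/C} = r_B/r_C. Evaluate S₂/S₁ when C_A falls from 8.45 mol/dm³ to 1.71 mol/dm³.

0.450

S_{B/C} = (k₁/k₂)·C_A^0.5, so S₂/S₁ = (C_{A,2}/C_{A,1})^0.5.
= (1.71/8.45)^0.5 = (0.2024)^0.5 = 0.450.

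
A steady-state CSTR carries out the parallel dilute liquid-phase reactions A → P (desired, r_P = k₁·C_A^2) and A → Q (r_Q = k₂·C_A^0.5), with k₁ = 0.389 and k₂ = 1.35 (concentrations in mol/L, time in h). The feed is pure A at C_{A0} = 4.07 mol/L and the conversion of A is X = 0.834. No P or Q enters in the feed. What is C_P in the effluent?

0.468 mol/L

Exit C_A = C_{A0}(1−X) = 4.07×0.166 = 0.6756 mol/L.
Rates in a CSTR are evaluated at the outlet concentration: r_P = 0.389×0.6756^2 = 0.1776, r_Q = 1.35×0.6756^0.5 = 1.110.
Fraction of consumed A going to P: r_P/(r_P+r_Q) = 0.1379.
C_P = 0.1379·C_{A0}·X = 0.1379×4.07×0.834 = 0.468 mol/L.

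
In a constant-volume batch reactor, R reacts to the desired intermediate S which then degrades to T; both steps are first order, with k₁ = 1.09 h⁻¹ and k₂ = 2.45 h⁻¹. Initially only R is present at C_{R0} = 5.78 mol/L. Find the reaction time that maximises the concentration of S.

0.596 h

For first-order series the maximum of C_S occurs at t_opt = ln(k₂/k₁)/(k₂−k₁).
= ln(2.45/1.09)/(2.45−1.09) = ln(2.248)/1.360 = 0.8099/1.360 = 0.596 h.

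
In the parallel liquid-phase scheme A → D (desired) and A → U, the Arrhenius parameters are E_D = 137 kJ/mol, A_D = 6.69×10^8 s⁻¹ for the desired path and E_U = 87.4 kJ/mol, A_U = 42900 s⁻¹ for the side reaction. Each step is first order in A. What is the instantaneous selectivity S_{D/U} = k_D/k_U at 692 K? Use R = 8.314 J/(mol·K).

Since both paths have the same order in A, the concentration cancels and S_{D/U} = k_D/k_U = (A_D/A_U)·exp[(E_U−E_D)/(RT)].
(E_U−E_D)/(RT) = (87.4−137)×10³/(8.314×692) = -49600/5753 = -8.621.
k_D/k_U = (6.69×10^8/42900)·exp(-8.621) = 15594 × 1.803×10^-4 = 2.81.

2.81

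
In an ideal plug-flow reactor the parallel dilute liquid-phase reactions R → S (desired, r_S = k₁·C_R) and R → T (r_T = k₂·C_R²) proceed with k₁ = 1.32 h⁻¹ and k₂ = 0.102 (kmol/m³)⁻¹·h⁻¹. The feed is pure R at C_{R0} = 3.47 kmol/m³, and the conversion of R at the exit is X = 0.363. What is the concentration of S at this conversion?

1.03 kmol/m³

C_R = C_{R0}(1−X) = 2.210 kmol/m³.
Along a PFR/batch, dC_S/dC_R = −r_S/(r_S+r_T) = −k₁/(k₁+k₂·C_R).
Integrating from C_{R0} to C_R: C_S = (1.32/0.102)·ln[(1.32+0.102·3.47)/(1.32+0.102·2.21)] = 12.94·ln(1.674/1.545) = 1.033 kmol/m³.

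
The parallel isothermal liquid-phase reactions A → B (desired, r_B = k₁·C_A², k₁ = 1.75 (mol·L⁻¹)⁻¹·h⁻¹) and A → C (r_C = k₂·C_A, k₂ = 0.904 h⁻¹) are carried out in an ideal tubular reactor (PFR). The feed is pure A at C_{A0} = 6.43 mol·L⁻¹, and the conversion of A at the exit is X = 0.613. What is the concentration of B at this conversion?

3.51 mol·L⁻¹

C_A = C_{A0}(1−X) = 2.488 mol·L⁻¹.
Along a PFR/batch, dC_C/dC_A = −r_C/(r_B+r_C) = −k₂/(k₂+k₁·C_A).
Integrating from C_{A0} to C_A: C_C = (0.904/1.75)·ln[(0.904+1.75·6.43)/(0.904+1.75·2.49)] = 0.5166·ln(12.16/5.259) = 0.4329 mol·L⁻¹.
Then C_B = (C_{A0}−C_A) − C_C = 3.942 − 0.4329 = 3.509 mol·L⁻¹.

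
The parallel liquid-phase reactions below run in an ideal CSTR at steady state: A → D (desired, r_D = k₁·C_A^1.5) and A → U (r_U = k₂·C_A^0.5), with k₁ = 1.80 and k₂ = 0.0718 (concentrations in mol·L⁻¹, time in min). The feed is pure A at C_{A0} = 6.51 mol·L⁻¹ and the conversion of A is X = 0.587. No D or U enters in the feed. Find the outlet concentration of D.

Exit C_A = C_{A0}(1−X) = 6.51×0.413 = 2.689 mol·L⁻¹.
Rates in a CSTR are evaluated at the outlet concentration: r_D = 1.80×2.689^1.5 = 7.935, r_U = 0.0718×2.689^0.5 = 0.1177.
Fraction of consumed A going to D: r_D/(r_D+r_U) = 0.9854.
C_D = 0.9854·C_{A0}·X = 0.9854×6.51×0.587 = 3.77 mol·L⁻¹.

3.77 mol·L⁻¹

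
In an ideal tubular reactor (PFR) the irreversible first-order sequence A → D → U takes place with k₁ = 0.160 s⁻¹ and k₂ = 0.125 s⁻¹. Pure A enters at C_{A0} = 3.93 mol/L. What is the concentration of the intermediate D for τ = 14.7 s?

For first-order series with pure A initially, C_D(τ) = k₁C_{A0}/(k₂−k₁)·(e^(−k₁τ) − e^(−k₂τ)).
e^(−k₁τ) = e^(−0.160×14.7) = e^(−2.352) = 0.09518; e^(−k₂τ) = e^(−1.837) = 0.1592.
C_D = 0.160×3.93/(0.125−0.160) × (0.09518−0.1592) = (-17.97)×(-0.06404) = 1.150 mol/L.

1.15 mol/L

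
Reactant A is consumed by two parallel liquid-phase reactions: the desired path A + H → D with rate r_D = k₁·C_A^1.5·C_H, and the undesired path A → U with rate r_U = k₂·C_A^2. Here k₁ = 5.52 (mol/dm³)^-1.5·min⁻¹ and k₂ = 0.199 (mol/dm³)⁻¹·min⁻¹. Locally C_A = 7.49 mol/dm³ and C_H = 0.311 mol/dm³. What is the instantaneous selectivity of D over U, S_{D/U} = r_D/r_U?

3.15

S_{D/U} = r_D/r_U = (k₁·C_A^1.5·C_H)/(k₂·C_A^2) = (k₁/k₂)·C_A^-0.5·C_H.
= (5.52×7.490^1.5×0.3110) / (0.199×7.490^2) = 35.19/11.16 = 3.15.
The undesired path is higher order in A, so low C_A (CSTR or dilute feed) favours D.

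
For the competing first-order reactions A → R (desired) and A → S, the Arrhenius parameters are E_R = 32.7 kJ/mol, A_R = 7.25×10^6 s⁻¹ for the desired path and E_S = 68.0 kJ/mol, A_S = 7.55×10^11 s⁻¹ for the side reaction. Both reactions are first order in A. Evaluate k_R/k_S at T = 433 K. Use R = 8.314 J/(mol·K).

0.174

Since both paths have the same order in A, the concentration cancels and S_{R/S} = k_R/k_S = (A_R/A_S)·exp[(E_S−E_R)/(RT)].
(E_S−E_R)/(RT) = (68.0−32.7)×10³/(8.314×433) = 35300/3600 = 9.806.
k_R/k_S = (7.25×10^6/7.55×10^11)·exp(9.806) = 9.603×10^-6 × 18136 = 0.174.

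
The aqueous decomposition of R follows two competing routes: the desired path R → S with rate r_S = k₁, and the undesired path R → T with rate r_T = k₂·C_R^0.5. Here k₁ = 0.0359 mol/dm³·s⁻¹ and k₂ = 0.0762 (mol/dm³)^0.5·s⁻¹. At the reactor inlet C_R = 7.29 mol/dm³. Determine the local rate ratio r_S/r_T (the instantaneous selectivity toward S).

S_{S/T} = r_S/r_T = (k₁)/(k₂·C_R^0.5) = (k₁/k₂)·C_R^-0.5.
= (0.0359) / (0.0762×7.290^0.5) = 0.03590/0.2057 = 0.174.

0.174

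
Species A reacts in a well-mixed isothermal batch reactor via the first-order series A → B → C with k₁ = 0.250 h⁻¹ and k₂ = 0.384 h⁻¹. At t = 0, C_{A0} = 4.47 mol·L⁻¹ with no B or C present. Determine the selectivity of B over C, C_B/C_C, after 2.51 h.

1.57

Solving the coupled first-order balances gives C_B(t) = [k₁/(k₂−k₁)]·C_{A0}·(e^(−k₁t) − e^(−k₂t)).
e^(−k₁t) = e^(−0.250×2.51) = e^(−0.6275) = 0.5339; e^(−k₂t) = e^(−0.9638) = 0.3814.
C_B = 0.250×4.47/(0.384−0.250) × (0.5339−0.3814) = 8.340×0.1525 = 1.272 mol·L⁻¹.
C_A = C_{A0}e^(−k₁t) = 2.387 mol·L⁻¹, so C_C = C_{A0}−C_A−C_B = 0.8116 mol·L⁻¹; C_B/C_C = 1.57.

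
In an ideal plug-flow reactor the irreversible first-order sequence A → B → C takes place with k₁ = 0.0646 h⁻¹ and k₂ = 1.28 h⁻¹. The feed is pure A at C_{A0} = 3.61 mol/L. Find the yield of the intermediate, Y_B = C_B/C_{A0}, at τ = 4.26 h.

0.0401

Solving the coupled first-order balances gives C_B(τ) = [k₁/(k₂−k₁)]·C_{A0}·(e^(−k₁τ) − e^(−k₂τ)).
e^(−k₁τ) = e^(−0.0646×4.26) = e^(−0.2752) = 0.7594; e^(−k₂τ) = e^(−5.453) = 0.004284.
C_B = 0.0646×3.61/(1.28−0.0646) × (0.7594−0.004284) = 0.1919×0.7551 = 0.1449 mol/L.
Y_B = C_B/C_{A0} = 0.1449/3.61 = 0.0401.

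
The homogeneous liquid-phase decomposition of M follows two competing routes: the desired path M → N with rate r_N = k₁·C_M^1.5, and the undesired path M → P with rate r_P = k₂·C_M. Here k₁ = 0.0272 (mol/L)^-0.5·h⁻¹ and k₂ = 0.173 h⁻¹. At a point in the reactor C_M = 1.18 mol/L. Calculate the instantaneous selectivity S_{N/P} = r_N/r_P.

0.171

S_{N/P} = r_N/r_P = (k₁·C_M^1.5)/(k₂·C_M) = (k₁/k₂)·C_M^0.5.
= (0.0272×1.180^1.5) / (0.173×1.180) = 0.03487/0.2041 = 0.171.
Since the desired path is higher order in M, keeping C_M high (PFR or concentrated feed) favours N.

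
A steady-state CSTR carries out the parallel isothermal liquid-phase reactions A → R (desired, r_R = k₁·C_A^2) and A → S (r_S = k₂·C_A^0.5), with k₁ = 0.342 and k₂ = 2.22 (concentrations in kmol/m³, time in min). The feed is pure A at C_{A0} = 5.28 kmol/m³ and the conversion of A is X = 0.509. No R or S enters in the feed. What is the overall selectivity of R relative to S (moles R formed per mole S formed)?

0.643

Exit C_A = C_{A0}(1−X) = 5.28×0.491 = 2.592 kmol/m³.
Rates in a CSTR are evaluated at the outlet concentration: r_R = 0.342×2.592^2 = 2.299, r_S = 2.22×2.592^0.5 = 3.574.
Overall selectivity = C_R/C_S = r_Rτ/(r_Sτ) = r_R/r_S = 0.643.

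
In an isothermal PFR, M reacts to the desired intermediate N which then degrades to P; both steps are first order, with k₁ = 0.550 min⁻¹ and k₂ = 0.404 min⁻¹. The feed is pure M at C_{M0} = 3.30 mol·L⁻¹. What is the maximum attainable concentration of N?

1.41 mol·L⁻¹

At the optimum, C_{N,max}/C_{M0} = (k₁/k₂)^[k₂/(k₂−k₁)].
= (0.550/0.404)^(0.404/(0.404−0.550)) = (1.361)^(-2.767) = 0.4259.
C_{N,max} = 0.4259×3.30 = 1.41 mol·L⁻¹.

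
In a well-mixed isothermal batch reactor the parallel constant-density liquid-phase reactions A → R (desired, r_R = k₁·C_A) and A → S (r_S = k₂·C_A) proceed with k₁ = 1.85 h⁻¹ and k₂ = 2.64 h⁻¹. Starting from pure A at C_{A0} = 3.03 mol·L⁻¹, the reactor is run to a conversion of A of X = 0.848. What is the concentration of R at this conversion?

1.06 mol·L⁻¹

C_A = C_{A0}(1−X) = 0.4606 mol·L⁻¹.
Both paths are first order in A, so the instantaneous fraction to R is constant: dC_R/d(−C_A) = k₁/(k₁+k₂) = 0.4120.
C_R = 0.4120·(C_{A0}−C_A) = 0.4120×2.569 = 1.06 mol·L⁻¹.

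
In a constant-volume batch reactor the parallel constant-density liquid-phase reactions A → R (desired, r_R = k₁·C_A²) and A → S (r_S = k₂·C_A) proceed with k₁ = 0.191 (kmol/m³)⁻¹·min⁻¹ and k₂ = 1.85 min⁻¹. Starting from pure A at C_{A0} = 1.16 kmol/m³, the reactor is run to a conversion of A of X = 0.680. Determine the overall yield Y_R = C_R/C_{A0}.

0.0495

C_A = C_{A0}(1−X) = 0.3712 kmol/m³.
Along a PFR/batch, dC_S/dC_A = −r_S/(r_R+r_S) = −k₂/(k₂+k₁·C_A).
Integrating from C_{A0} to C_A: C_S = (1.85/0.191)·ln[(1.85+0.191·1.16)/(1.85+0.191·0.371)] = 9.686·ln(2.072/1.921) = 0.7314 kmol/m³.
Then C_R = (C_{A0}−C_A) − C_S = 0.7888 − 0.7314 = 0.05743 kmol/m³.
Y_R = C_R/C_{A0} = 0.05743/1.16 = 0.0495.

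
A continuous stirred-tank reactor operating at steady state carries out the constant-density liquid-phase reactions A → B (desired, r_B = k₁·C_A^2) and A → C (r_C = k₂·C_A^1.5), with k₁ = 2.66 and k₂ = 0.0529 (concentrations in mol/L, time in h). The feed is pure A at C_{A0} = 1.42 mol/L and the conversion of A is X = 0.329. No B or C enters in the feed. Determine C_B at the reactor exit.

Exit C_A = C_{A0}(1−X) = 1.42×0.671 = 0.9528 mol/L.
In a CSTR the entire volume is at exit conditions, so r_B = 2.66×0.9528^2 = 2.415 and r_C = 0.0529×0.9528^1.5 = 0.04920.
Fraction of consumed A going to B: r_B/(r_B+r_C) = 0.9800.
C_B = 0.9800·C_{A0}·X = 0.9800×1.42×0.329 = 0.458 mol/L.

0.458 mol/L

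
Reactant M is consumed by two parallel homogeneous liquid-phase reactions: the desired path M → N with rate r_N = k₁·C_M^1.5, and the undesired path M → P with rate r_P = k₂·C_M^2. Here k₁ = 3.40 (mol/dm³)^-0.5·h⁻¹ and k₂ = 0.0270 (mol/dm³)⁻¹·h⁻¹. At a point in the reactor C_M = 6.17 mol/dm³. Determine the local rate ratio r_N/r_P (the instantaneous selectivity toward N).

50.7

S_{N/P} = r_N/r_P = (k₁·C_M^1.5)/(k₂·C_M^2) = (k₁/k₂)·C_M^-0.5.
= (3.40×6.170^1.5) / (0.0270×6.170^2) = 52.11/1.028 = 50.7.
The undesired path is higher order in M, so low C_M (CSTR or dilute feed) favours N.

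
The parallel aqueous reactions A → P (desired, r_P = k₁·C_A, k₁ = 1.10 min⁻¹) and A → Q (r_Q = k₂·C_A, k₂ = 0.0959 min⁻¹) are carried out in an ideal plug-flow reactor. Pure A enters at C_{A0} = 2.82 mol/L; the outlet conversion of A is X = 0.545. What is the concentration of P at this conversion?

1.41 mol/L

C_A = C_{A0}(1−X) = 1.283 mol/L.
Both paths are first order in A, so the instantaneous fraction to P is constant: dC_P/d(−C_A) = k₁/(k₁+k₂) = 0.9198.
C_P = 0.9198·(C_{A0}−C_A) = 0.9198×1.537 = 1.41 mol/L.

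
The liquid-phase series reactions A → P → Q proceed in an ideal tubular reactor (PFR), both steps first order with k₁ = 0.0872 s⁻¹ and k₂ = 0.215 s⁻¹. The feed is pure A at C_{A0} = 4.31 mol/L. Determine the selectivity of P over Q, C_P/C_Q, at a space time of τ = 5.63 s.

1.23

The intermediate concentration in a first-order A→B→C sequence is C_P = k₁C_{A0}(e^(−k₁τ) − e^(−k₂τ))/(k₂−k₁).
e^(−k₁τ) = e^(−0.0872×5.63) = e^(−0.4909) = 0.6121; e^(−k₂τ) = e^(−1.210) = 0.2981.
C_P = 0.0872×4.31/(0.215−0.0872) × (0.6121−0.2981) = 2.941×0.3140 = 0.9234 mol/L.
C_A = C_{A0}e^(−k₁τ) = 2.638 mol/L, so C_Q = C_{A0}−C_A−C_P = 0.7487 mol/L; C_P/C_Q = 1.23.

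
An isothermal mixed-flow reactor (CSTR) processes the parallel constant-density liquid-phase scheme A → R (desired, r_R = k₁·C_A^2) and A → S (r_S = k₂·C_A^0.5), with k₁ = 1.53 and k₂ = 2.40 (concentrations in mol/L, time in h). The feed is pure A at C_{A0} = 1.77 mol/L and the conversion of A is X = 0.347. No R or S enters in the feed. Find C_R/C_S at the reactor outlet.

0.792

Exit C_A = C_{A0}(1−X) = 1.77×0.653 = 1.156 mol/L.
A CSTR operates uniformly at the exit composition, giving r_R = 2.044 and r_S = 2.580 (each k·C_A^n at C_A = 1.156).
Overall selectivity = C_R/C_S = r_Rτ/(r_Sτ) = r_R/r_S = 0.792.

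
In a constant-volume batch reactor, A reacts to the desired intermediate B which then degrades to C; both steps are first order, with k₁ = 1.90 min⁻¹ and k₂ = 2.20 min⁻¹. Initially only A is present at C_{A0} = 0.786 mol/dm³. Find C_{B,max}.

At the optimum, C_{B,max}/C_{A0} = (k₁/k₂)^[k₂/(k₂−k₁)].
= (1.90/2.20)^(2.20/(2.20−1.90)) = (0.8636)^(7.333) = 0.3413.
C_{B,max} = 0.3413×0.786 = 0.268 mol/dm³.

0.268 mol/dm³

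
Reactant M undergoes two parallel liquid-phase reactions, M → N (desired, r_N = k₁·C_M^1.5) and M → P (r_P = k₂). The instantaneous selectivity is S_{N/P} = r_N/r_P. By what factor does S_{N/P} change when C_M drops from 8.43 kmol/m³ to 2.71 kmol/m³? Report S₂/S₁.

0.182

S_{N/P} = (k₁/k₂)·C_M^1.5, so S₂/S₁ = (C_{M,2}/C_{M,1})^1.5.
= (2.71/8.43)^1.5 = (0.3215)^1.5 = 0.182.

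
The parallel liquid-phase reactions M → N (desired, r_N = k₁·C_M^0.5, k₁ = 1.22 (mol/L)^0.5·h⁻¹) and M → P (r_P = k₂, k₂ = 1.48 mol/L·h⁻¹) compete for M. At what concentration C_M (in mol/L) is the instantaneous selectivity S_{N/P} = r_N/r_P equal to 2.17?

6.93 mol/L

S_{N/P} = (k₁/k₂)·C_M^0.5 ⇒ C_M = (S·k₂/k₁)^(2).
= (2.17×1.48/1.22)^(2) = (2.632)^(2) = 6.93 mol/L.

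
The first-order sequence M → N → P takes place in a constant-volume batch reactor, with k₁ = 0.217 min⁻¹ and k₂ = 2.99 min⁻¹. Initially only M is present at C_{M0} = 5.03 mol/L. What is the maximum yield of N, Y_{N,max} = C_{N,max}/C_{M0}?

0.0591

For a first-order series the maximum intermediate yield is C_{N,max}/C_{M0} = (k₁/k₂)^[k₂/(k₂−k₁)].
= (0.217/2.99)^(2.99/(2.99−0.217)) = (0.07258)^(1.078) = 0.05911.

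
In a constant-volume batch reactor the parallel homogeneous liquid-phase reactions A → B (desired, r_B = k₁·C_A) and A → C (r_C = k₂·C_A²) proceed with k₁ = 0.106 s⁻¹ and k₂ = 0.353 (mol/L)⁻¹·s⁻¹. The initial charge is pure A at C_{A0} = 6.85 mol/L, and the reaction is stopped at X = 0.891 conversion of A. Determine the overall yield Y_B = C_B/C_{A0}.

C_A = C_{A0}(1−X) = 0.7466 mol/L.
Along a PFR/batch, dC_B/dC_A = −r_B/(r_B+r_C) = −k₁/(k₁+k₂·C_A).
Integrating from C_{A0} to C_A: C_B = (0.106/0.353)·ln[(0.106+0.353·6.85)/(0.106+0.353·0.747)] = 0.3003·ln(2.524/0.3696) = 0.5769 mol/L.
Y_B = C_B/C_{A0} = 0.5769/6.85 = 0.0842.

0.0842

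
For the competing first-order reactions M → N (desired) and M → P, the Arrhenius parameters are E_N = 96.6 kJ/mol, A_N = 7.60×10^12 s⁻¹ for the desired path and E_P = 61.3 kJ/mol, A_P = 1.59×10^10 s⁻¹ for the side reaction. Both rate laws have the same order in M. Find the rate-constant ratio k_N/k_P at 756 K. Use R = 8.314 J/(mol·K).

k_N/k_P = (A_N/A_P)·exp[−(E_N−E_P)/(RT)] = (A_N/A_P)·exp[(E_P−E_N)/(RT)].
(E_P−E_N)/(RT) = (61.3−96.6)×10³/(8.314×756) = -35300/6285 = -5.616.
k_N/k_P = (7.60×10^12/1.59×10^10)·exp(-5.616) = 478.0 × 0.003638 = 1.74.
Since E_N > E_P, raising the temperature improves selectivity toward N.

1.74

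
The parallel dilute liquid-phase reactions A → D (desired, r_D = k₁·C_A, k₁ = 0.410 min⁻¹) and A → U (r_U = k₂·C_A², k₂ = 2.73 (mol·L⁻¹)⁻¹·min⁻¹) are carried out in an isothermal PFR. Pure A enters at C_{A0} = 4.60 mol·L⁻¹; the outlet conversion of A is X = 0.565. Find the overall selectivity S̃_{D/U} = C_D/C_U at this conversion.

0.0480

C_A = C_{A0}(1−X) = 2.001 mol·L⁻¹.
Along a PFR/batch, dC_D/dC_A = −r_D/(r_D+r_U) = −k₁/(k₁+k₂·C_A).
Integrating from C_{A0} to C_A: C_D = (0.410/2.73)·ln[(0.410+2.73·4.60)/(0.410+2.73·2.00)] = 0.1502·ln(12.97/5.873) = 0.1190 mol·L⁻¹.
C_U = (C_{A0}−C_A)−C_D = 2.480 mol·L⁻¹; S̃_{D/U} = 0.1190/2.480 = 0.0480.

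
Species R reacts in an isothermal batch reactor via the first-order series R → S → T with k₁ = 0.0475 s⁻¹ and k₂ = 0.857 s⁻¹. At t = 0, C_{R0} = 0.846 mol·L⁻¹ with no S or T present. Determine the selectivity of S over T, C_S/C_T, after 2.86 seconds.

Solving the coupled first-order balances gives C_S(t) = [k₁/(k₂−k₁)]·C_{R0}·(e^(−k₁t) − e^(−k₂t)).
e^(−k₁t) = e^(−0.0475×2.86) = e^(−0.1358) = 0.8730; e^(−k₂t) = e^(−2.451) = 0.08621.
C_S = 0.0475×0.846/(0.857−0.0475) × (0.8730−0.08621) = 0.04964×0.7868 = 0.03906 mol·L⁻¹.
C_R = C_{R0}e^(−k₁t) = 0.7385 mol·L⁻¹, so C_T = C_{R0}−C_R−C_S = 0.06841 mol·L⁻¹; C_S/C_T = 0.571.

0.571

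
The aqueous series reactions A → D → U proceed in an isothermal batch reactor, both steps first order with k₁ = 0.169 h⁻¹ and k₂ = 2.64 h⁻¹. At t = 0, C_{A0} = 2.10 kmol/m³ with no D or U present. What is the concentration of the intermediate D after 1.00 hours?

0.111 kmol/m³

The intermediate concentration in a first-order A→B→C sequence is C_D = k₁C_{A0}(e^(−k₁t) − e^(−k₂t))/(k₂−k₁).
e^(−k₁t) = e^(−0.169×1.00) = e^(−0.1690) = 0.8445; e^(−k₂t) = e^(−2.640) = 0.07136.
C_D = 0.169×2.10/(2.64−0.169) × (0.8445−0.07136) = 0.1436×0.7731 = 0.1110 kmol/m³.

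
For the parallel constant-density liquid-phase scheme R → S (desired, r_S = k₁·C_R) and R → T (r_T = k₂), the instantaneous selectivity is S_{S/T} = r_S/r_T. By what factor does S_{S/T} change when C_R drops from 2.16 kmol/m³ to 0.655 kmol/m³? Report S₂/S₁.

S_{S/T} = (k₁/k₂)·C_R, so S₂/S₁ = (C_{R,2}/C_{R,1}).
= 0.655/2.16 = 0.303.

0.303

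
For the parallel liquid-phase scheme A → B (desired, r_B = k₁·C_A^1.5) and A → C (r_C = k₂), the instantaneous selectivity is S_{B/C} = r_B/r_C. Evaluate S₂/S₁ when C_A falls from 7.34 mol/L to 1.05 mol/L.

0.0541

S_{B/C} = (k₁/k₂)·C_A^1.5, so S₂/S₁ = (C_{A,2}/C_{A,1})^1.5.
= (1.05/7.34)^1.5 = (0.1431)^1.5 = 0.0541.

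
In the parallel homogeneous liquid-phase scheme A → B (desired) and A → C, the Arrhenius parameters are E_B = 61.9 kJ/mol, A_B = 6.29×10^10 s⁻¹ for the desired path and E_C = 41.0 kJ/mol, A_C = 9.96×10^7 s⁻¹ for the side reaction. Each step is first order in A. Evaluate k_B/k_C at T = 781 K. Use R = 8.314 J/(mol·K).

25.3

Since both paths have the same order in A, the concentration cancels and S_{B/C} = k_B/k_C = (A_B/A_C)·exp[(E_C−E_B)/(RT)].
(E_C−E_B)/(RT) = (41.0−61.9)×10³/(8.314×781) = -20900/6493 = -3.219.
k_B/k_C = (6.29×10^10/9.96×10^7)·exp(-3.219) = 631.5 × 0.04001 = 25.3.
Since E_B > E_C, raising the temperature improves selectivity toward B.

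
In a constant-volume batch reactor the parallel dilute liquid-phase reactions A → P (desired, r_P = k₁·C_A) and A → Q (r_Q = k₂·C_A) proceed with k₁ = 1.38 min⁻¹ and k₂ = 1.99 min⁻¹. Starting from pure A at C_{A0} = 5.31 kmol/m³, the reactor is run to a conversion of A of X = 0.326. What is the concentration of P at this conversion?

C_A = C_{A0}(1−X) = 3.579 kmol/m³.
Both paths are first order in A, so the instantaneous fraction to P is constant: dC_P/d(−C_A) = k₁/(k₁+k₂) = 0.4095.
C_P = 0.4095·(C_{A0}−C_A) = 0.4095×1.731 = 0.709 kmol/m³.

0.709 kmol/m³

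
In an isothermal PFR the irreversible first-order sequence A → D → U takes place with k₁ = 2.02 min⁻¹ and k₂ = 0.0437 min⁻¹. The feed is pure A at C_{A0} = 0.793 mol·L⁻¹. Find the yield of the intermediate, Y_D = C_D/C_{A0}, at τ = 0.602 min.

For first-order series with pure A initially, C_D(τ) = k₁C_{A0}/(k₂−k₁)·(e^(−k₁τ) − e^(−k₂τ)).
e^(−k₁τ) = e^(−2.02×0.602) = e^(−1.216) = 0.2964; e^(−k₂τ) = e^(−0.02631) = 0.9740.
C_D = 2.02×0.793/(0.0437−2.02) × (0.2964−0.9740) = (-0.8105)×(-0.6776) = 0.5492 mol·L⁻¹.
Y_D = C_D/C_{A0} = 0.5492/0.793 = 0.693.

0.693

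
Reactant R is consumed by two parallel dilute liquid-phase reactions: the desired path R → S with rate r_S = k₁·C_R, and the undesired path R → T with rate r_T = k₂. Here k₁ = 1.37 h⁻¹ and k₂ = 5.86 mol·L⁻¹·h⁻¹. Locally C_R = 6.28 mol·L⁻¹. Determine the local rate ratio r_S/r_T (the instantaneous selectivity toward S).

1.47

S_{S/T} = r_S/r_T = (k₁·C_R)/(k₂) = (k₁/k₂)·C_R.
= (1.37×6.280) / (5.86) = 8.604/5.860 = 1.47.
Since the desired path is higher order in R, keeping C_R high (PFR or concentrated feed) favours S.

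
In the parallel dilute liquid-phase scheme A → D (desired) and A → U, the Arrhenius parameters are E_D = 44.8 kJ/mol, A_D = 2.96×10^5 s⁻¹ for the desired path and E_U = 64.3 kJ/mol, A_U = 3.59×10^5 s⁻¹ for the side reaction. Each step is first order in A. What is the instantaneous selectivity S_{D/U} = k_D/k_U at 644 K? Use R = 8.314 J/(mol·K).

k_D/k_U = (A_D/A_U)·exp[−(E_D−E_U)/(RT)] = (A_D/A_U)·exp[(E_U−E_D)/(RT)].
(E_U−E_D)/(RT) = (64.3−44.8)×10³/(8.314×644) = 19500/5354 = 3.642.
k_D/k_U = (2.96×10^5/3.59×10^5)·exp(3.642) = 0.8245 × 38.17 = 31.5.

31.5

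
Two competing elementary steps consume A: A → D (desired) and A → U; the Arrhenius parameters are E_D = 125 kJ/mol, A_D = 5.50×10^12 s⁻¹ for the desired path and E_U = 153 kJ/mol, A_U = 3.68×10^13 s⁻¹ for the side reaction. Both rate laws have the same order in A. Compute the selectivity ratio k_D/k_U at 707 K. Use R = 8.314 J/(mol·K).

With equal orders, S_{D/U} = k_D/k_U = (A_D/A_U)·exp[(E_U−E_D)/(RT)].
(E_U−E_D)/(RT) = (153−125)×10³/(8.314×707) = 28000/5878 = 4.764.
k_D/k_U = (5.50×10^12/3.68×10^13)·exp(4.764) = 0.1495 × 117.2 = 17.5.
Since E_D < E_U, lowering the temperature improves selectivity toward D.

17.5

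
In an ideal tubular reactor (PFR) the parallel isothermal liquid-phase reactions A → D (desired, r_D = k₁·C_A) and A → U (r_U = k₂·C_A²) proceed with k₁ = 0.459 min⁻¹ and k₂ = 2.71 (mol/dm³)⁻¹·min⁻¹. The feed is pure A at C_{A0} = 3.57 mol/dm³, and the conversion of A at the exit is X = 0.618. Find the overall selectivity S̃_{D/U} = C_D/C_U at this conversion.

C_A = C_{A0}(1−X) = 1.364 mol/dm³.
Along a PFR/batch, dC_D/dC_A = −r_D/(r_D+r_U) = −k₁/(k₁+k₂·C_A).
Integrating from C_{A0} to C_A: C_D = (0.459/2.71)·ln[(0.459+2.71·3.57)/(0.459+2.71·1.36)] = 0.1694·ln(10.13/4.155) = 0.1510 mol/dm³.
C_U = (C_{A0}−C_A)−C_D = 2.055 mol/dm³; S̃_{D/U} = 0.1510/2.055 = 0.0735.

0.0735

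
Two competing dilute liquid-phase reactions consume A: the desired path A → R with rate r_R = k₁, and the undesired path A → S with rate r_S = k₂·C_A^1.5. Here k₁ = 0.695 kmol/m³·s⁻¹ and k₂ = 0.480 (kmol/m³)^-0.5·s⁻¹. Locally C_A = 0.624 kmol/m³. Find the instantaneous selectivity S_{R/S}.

S_{R/S} = r_R/r_S = (k₁)/(k₂·C_A^1.5) = (k₁/k₂)·C_A^-1.5.
= (0.695) / (0.480×0.6240^1.5) = 0.6950/0.2366 = 2.94.
The undesired path is higher order in A, so low C_A (CSTR or dilute feed) favours R.

2.94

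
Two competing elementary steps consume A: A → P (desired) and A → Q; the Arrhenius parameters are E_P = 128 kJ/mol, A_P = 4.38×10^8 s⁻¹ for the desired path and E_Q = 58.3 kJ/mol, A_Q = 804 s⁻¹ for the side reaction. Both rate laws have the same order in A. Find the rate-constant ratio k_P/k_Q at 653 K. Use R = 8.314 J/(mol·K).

1.45

k_P/k_Q = (A_P/A_Q)·exp[−(E_P−E_Q)/(RT)] = (A_P/A_Q)·exp[(E_Q−E_P)/(RT)].
(E_Q−E_P)/(RT) = (58.3−128)×10³/(8.314×653) = -69700/5429 = -12.84.
k_P/k_Q = (4.38×10^8/804)·exp(-12.84) = 5.448×10^5 × 2.657×10^-6 = 1.45.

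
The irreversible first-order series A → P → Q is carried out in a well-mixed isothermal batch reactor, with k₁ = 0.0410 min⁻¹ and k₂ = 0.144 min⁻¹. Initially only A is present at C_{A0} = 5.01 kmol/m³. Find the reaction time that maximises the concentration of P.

Setting dC_P/dt = 0 gives t_opt = ln(k₂/k₁)/(k₂−k₁).
= ln(0.144/0.0410)/(0.144−0.0410) = ln(3.512)/0.1030 = 1.256/0.1030 = 12.2 min.

12.2 min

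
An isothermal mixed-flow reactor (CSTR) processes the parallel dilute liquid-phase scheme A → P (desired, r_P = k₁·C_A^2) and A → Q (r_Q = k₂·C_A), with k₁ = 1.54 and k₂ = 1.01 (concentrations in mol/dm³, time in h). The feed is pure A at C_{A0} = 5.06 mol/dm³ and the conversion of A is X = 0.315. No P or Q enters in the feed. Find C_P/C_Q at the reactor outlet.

5.28

Exit C_A = C_{A0}(1−X) = 5.06×0.685 = 3.466 mol/dm³.
A CSTR operates uniformly at the exit composition, giving r_P = 18.50 and r_Q = 3.501 (each k·C_A^n at C_A = 3.466).
Overall selectivity = C_P/C_Q = r_Pτ/(r_Qτ) = r_P/r_Q = 5.28.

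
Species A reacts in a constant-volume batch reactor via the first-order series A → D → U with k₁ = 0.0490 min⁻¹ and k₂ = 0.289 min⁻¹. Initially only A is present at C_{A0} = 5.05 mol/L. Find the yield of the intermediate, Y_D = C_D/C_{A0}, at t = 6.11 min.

0.116

Solving the coupled first-order balances gives C_D(t) = [k₁/(k₂−k₁)]·C_{A0}·(e^(−k₁t) − e^(−k₂t)).
e^(−k₁t) = e^(−0.0490×6.11) = e^(−0.2994) = 0.7413; e^(−k₂t) = e^(−1.766) = 0.1711.
C_D = 0.0490×5.05/(0.289−0.0490) × (0.7413−0.1711) = 1.031×0.5702 = 0.5879 mol/L.
Y_D = C_D/C_{A0} = 0.5879/5.05 = 0.116.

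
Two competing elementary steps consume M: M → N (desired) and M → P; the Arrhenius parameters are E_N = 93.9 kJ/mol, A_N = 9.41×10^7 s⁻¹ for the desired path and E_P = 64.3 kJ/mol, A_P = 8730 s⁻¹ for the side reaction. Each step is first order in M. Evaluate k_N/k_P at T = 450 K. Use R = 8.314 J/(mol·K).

3.95

With equal orders, S_{N/P} = k_N/k_P = (A_N/A_P)·exp[(E_P−E_N)/(RT)].
(E_P−E_N)/(RT) = (64.3−93.9)×10³/(8.314×450) = -29600/3741 = -7.912.
k_N/k_P = (9.41×10^7/8730)·exp(-7.912) = 10779 × 3.664×10^-4 = 3.95.
Since E_N > E_P, raising the temperature improves selectivity toward N.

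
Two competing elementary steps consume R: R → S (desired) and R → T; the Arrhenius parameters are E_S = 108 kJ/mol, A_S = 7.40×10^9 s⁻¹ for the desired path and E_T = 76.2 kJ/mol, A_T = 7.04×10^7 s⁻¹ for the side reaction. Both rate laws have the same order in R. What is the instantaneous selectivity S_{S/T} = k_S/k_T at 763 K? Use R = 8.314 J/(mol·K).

k_S/k_T = (A_S/A_T)·exp[−(E_S−E_T)/(RT)] = (A_S/A_T)·exp[(E_T−E_S)/(RT)].
(E_T−E_S)/(RT) = (76.2−108)×10³/(8.314×763) = -31800/6344 = -5.013.
k_S/k_T = (7.40×10^9/7.04×10^7)·exp(-5.013) = 105.1 × 0.006651 = 0.699.
Since E_S > E_T, raising the temperature improves selectivity toward S.

0.699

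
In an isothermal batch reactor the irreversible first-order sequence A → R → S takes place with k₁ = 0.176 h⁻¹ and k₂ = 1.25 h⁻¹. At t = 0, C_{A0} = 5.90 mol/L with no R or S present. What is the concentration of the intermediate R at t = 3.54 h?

For first-order series with pure A initially, C_R(t) = k₁C_{A0}/(k₂−k₁)·(e^(−k₁t) − e^(−k₂t)).
e^(−k₁t) = e^(−0.176×3.54) = e^(−0.6230) = 0.5363; e^(−k₂t) = e^(−4.425) = 0.01197.
C_R = 0.176×5.90/(1.25−0.176) × (0.5363−0.01197) = 0.9669×0.5243 = 0.5070 mol/L.

0.507 mol/L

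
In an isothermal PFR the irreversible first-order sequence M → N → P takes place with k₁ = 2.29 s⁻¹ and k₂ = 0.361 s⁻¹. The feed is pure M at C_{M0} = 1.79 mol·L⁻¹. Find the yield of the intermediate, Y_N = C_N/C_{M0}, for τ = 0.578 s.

The intermediate concentration in a first-order A→B→C sequence is C_N = k₁C_{M0}(e^(−k₁τ) − e^(−k₂τ))/(k₂−k₁).
e^(−k₁τ) = e^(−2.29×0.578) = e^(−1.324) = 0.2662; e^(−k₂τ) = e^(−0.2087) = 0.8117.
C_N = 2.29×1.79/(0.361−2.29) × (0.2662−0.8117) = (-2.125)×(-0.5455) = 1.159 mol·L⁻¹.
Y_N = C_N/C_{M0} = 1.159/1.79 = 0.648.

0.648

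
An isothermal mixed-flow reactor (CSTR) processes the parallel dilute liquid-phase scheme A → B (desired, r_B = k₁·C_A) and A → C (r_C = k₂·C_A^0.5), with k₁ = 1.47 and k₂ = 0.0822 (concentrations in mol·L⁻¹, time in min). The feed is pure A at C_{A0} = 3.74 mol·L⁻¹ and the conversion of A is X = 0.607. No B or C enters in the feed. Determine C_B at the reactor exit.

2.17 mol·L⁻¹

Exit C_A = C_{A0}(1−X) = 3.74×0.393 = 1.470 mol·L⁻¹.
Rates in a CSTR are evaluated at the outlet concentration: r_B = 1.47×1.470 = 2.161, r_C = 0.0822×1.470^0.5 = 0.09966.
Fraction of consumed A going to B: r_B/(r_B+r_C) = 0.9559.
C_B = 0.9559·C_{A0}·X = 0.9559×3.74×0.607 = 2.17 mol·L⁻¹.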